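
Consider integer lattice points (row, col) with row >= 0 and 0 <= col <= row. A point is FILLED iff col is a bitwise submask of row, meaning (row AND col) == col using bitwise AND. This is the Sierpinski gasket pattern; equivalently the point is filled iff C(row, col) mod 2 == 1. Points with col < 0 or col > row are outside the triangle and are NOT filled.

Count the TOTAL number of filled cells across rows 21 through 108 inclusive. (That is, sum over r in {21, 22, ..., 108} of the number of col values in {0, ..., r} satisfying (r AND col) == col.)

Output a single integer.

r21=10101 pc3: +8 =8
r22=10110 pc3: +8 =16
r23=10111 pc4: +16 =32
r24=11000 pc2: +4 =36
r25=11001 pc3: +8 =44
r26=11010 pc3: +8 =52
r27=11011 pc4: +16 =68
r28=11100 pc3: +8 =76
r29=11101 pc4: +16 =92
r30=11110 pc4: +16 =108
r31=11111 pc5: +32 =140
r32=100000 pc1: +2 =142
r33=100001 pc2: +4 =146
r34=100010 pc2: +4 =150
r35=100011 pc3: +8 =158
r36=100100 pc2: +4 =162
r37=100101 pc3: +8 =170
r38=100110 pc3: +8 =178
r39=100111 pc4: +16 =194
r40=101000 pc2: +4 =198
r41=101001 pc3: +8 =206
r42=101010 pc3: +8 =214
r43=101011 pc4: +16 =230
r44=101100 pc3: +8 =238
r45=101101 pc4: +16 =254
r46=101110 pc4: +16 =270
r47=101111 pc5: +32 =302
r48=110000 pc2: +4 =306
r49=110001 pc3: +8 =314
r50=110010 pc3: +8 =322
r51=110011 pc4: +16 =338
r52=110100 pc3: +8 =346
r53=110101 pc4: +16 =362
r54=110110 pc4: +16 =378
r55=110111 pc5: +32 =410
r56=111000 pc3: +8 =418
r57=111001 pc4: +16 =434
r58=111010 pc4: +16 =450
r59=111011 pc5: +32 =482
r60=111100 pc4: +16 =498
r61=111101 pc5: +32 =530
r62=111110 pc5: +32 =562
r63=111111 pc6: +64 =626
r64=1000000 pc1: +2 =628
r65=1000001 pc2: +4 =632
r66=1000010 pc2: +4 =636
r67=1000011 pc3: +8 =644
r68=1000100 pc2: +4 =648
r69=1000101 pc3: +8 =656
r70=1000110 pc3: +8 =664
r71=1000111 pc4: +16 =680
r72=1001000 pc2: +4 =684
r73=1001001 pc3: +8 =692
r74=1001010 pc3: +8 =700
r75=1001011 pc4: +16 =716
r76=1001100 pc3: +8 =724
r77=1001101 pc4: +16 =740
r78=1001110 pc4: +16 =756
r79=1001111 pc5: +32 =788
r80=1010000 pc2: +4 =792
r81=1010001 pc3: +8 =800
r82=1010010 pc3: +8 =808
r83=1010011 pc4: +16 =824
r84=1010100 pc3: +8 =832
r85=1010101 pc4: +16 =848
r86=1010110 pc4: +16 =864
r87=1010111 pc5: +32 =896
r88=1011000 pc3: +8 =904
r89=1011001 pc4: +16 =920
r90=1011010 pc4: +16 =936
r91=1011011 pc5: +32 =968
r92=1011100 pc4: +16 =984
r93=1011101 pc5: +32 =1016
r94=1011110 pc5: +32 =1048
r95=1011111 pc6: +64 =1112
r96=1100000 pc2: +4 =1116
r97=1100001 pc3: +8 =1124
r98=1100010 pc3: +8 =1132
r99=1100011 pc4: +16 =1148
r100=1100100 pc3: +8 =1156
r101=1100101 pc4: +16 =1172
r102=1100110 pc4: +16 =1188
r103=1100111 pc5: +32 =1220
r104=1101000 pc3: +8 =1228
r105=1101001 pc4: +16 =1244
r106=1101010 pc4: +16 =1260
r107=1101011 pc5: +32 =1292
r108=1101100 pc4: +16 =1308

Answer: 1308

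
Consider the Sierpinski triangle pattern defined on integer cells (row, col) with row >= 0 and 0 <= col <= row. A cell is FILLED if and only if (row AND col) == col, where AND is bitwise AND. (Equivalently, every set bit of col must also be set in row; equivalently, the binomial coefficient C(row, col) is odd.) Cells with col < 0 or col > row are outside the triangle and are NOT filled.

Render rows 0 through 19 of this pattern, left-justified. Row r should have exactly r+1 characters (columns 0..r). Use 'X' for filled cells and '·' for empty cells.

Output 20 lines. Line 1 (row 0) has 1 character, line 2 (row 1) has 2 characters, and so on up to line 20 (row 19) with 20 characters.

r0=0: X
r1=1: XX
r2=10: X·X
r3=11: XXXX
r4=100: X···X
r5=101: XX··XX
r6=110: X·X·X·X
r7=111: XXXXXXXX
r8=1000: X·······X
r9=1001: XX······XX
r10=1010: X·X·····X·X
r11=1011: XXXX····XXXX
r12=1100: X···X···X···X
r13=1101: XX··XX··XX··XX
r14=1110: X·X·X·X·X·X·X·X
r15=1111: XXXXXXXXXXXXXXXX
r16=10000: X···············X
r17=10001: XX··············XX
r18=10010: X·X·············X·X
r19=10011: XXXX············XXXX

Answer: X
XX
X·X
XXXX
X···X
XX··XX
X·X·X·X
XXXXXXXX
X·······X
XX······XX
X·X·····X·X
XXXX····XXXX
X···X···X···X
XX··XX··XX··XX
X·X·X·X·X·X·X·X
XXXXXXXXXXXXXXXX
X···············X
XX··············XX
X·X·············X·X
XXXX············XXXX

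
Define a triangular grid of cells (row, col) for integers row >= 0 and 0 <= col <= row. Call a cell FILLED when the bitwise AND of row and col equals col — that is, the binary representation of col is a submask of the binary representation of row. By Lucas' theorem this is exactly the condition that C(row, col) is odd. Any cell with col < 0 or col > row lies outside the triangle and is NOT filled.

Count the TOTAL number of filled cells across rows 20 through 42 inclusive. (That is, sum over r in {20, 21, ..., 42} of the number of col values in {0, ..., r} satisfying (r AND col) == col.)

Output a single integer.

Answer: 218

Derivation:
r20=10100 pc2: +4 =4
r21=10101 pc3: +8 =12
r22=10110 pc3: +8 =20
r23=10111 pc4: +16 =36
r24=11000 pc2: +4 =40
r25=11001 pc3: +8 =48
r26=11010 pc3: +8 =56
r27=11011 pc4: +16 =72
r28=11100 pc3: +8 =80
r29=11101 pc4: +16 =96
r30=11110 pc4: +16 =112
r31=11111 pc5: +32 =144
r32=100000 pc1: +2 =146
r33=100001 pc2: +4 =150
r34=100010 pc2: +4 =154
r35=100011 pc3: +8 =162
r36=100100 pc2: +4 =166
r37=100101 pc3: +8 =174
r38=100110 pc3: +8 =182
r39=100111 pc4: +16 =198
r40=101000 pc2: +4 =202
r41=101001 pc3: +8 =210
r42=101010 pc3: +8 =218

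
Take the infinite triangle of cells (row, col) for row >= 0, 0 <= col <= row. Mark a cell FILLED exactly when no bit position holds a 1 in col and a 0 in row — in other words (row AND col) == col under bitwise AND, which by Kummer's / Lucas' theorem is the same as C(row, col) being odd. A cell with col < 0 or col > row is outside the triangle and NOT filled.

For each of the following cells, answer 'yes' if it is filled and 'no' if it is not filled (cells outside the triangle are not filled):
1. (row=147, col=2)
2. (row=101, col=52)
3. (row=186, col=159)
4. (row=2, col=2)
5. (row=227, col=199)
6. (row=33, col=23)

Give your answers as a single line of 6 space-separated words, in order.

Answer: yes no no yes no no

Derivation:
(147,2): row=0b10010011, col=0b10, row AND col = 0b10 = 2; 2 == 2 -> filled
(101,52): row=0b1100101, col=0b110100, row AND col = 0b100100 = 36; 36 != 52 -> empty
(186,159): row=0b10111010, col=0b10011111, row AND col = 0b10011010 = 154; 154 != 159 -> empty
(2,2): row=0b10, col=0b10, row AND col = 0b10 = 2; 2 == 2 -> filled
(227,199): row=0b11100011, col=0b11000111, row AND col = 0b11000011 = 195; 195 != 199 -> empty
(33,23): row=0b100001, col=0b10111, row AND col = 0b1 = 1; 1 != 23 -> empty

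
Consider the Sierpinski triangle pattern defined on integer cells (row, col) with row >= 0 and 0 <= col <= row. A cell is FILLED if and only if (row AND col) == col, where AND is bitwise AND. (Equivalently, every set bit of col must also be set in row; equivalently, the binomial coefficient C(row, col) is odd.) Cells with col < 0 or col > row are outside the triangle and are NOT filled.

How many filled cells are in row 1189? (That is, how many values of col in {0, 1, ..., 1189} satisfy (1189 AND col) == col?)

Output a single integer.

1189 in binary = 10010100101
popcount(1189) = number of 1-bits in 10010100101 = 5
A col c satisfies (1189 AND c) == c iff every set bit of c is also set in 1189; each of the 5 set bits of 1189 can independently be on or off in c.
count = 2^5 = 32

Answer: 32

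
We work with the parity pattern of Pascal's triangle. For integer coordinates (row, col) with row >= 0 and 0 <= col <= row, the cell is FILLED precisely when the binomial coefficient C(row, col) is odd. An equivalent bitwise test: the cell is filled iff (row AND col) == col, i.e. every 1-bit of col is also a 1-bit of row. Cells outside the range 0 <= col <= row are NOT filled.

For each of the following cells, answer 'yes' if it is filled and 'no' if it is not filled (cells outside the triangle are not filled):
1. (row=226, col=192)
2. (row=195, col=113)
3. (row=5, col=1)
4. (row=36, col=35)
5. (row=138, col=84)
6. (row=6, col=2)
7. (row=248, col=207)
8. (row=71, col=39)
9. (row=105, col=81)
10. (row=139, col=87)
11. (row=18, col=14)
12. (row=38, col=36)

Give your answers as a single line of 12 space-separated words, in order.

Answer: yes no yes no no yes no no no no no yes

Derivation:
(226,192): row=0b11100010, col=0b11000000, row AND col = 0b11000000 = 192; 192 == 192 -> filled
(195,113): row=0b11000011, col=0b1110001, row AND col = 0b1000001 = 65; 65 != 113 -> empty
(5,1): row=0b101, col=0b1, row AND col = 0b1 = 1; 1 == 1 -> filled
(36,35): row=0b100100, col=0b100011, row AND col = 0b100000 = 32; 32 != 35 -> empty
(138,84): row=0b10001010, col=0b1010100, row AND col = 0b0 = 0; 0 != 84 -> empty
(6,2): row=0b110, col=0b10, row AND col = 0b10 = 2; 2 == 2 -> filled
(248,207): row=0b11111000, col=0b11001111, row AND col = 0b11001000 = 200; 200 != 207 -> empty
(71,39): row=0b1000111, col=0b100111, row AND col = 0b111 = 7; 7 != 39 -> empty
(105,81): row=0b1101001, col=0b1010001, row AND col = 0b1000001 = 65; 65 != 81 -> empty
(139,87): row=0b10001011, col=0b1010111, row AND col = 0b11 = 3; 3 != 87 -> empty
(18,14): row=0b10010, col=0b1110, row AND col = 0b10 = 2; 2 != 14 -> empty
(38,36): row=0b100110, col=0b100100, row AND col = 0b100100 = 36; 36 == 36 -> filled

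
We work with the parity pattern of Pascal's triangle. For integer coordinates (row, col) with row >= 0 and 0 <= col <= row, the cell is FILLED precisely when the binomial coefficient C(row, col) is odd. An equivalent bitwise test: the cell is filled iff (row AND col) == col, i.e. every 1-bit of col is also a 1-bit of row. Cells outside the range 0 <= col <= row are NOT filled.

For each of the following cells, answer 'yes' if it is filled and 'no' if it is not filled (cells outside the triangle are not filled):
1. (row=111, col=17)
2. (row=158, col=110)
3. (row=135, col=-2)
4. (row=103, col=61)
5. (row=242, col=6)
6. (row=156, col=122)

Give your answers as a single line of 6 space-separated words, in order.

(111,17): row=0b1101111, col=0b10001, row AND col = 0b1 = 1; 1 != 17 -> empty
(158,110): row=0b10011110, col=0b1101110, row AND col = 0b1110 = 14; 14 != 110 -> empty
(135,-2): col outside [0, 135] -> not filled
(103,61): row=0b1100111, col=0b111101, row AND col = 0b100101 = 37; 37 != 61 -> empty
(242,6): row=0b11110010, col=0b110, row AND col = 0b10 = 2; 2 != 6 -> empty
(156,122): row=0b10011100, col=0b1111010, row AND col = 0b11000 = 24; 24 != 122 -> empty

Answer: no no no no no no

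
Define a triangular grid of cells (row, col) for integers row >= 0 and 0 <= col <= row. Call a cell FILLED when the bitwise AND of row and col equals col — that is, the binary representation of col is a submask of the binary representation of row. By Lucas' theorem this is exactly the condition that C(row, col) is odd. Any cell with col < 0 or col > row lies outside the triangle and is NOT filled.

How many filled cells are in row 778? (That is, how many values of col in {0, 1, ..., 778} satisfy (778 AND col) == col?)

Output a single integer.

Answer: 16

Derivation:
778 in binary = 1100001010
popcount(778) = number of 1-bits in 1100001010 = 4
A col c satisfies (778 AND c) == c iff every set bit of c is also set in 778; each of the 4 set bits of 778 can independently be on or off in c.
count = 2^4 = 16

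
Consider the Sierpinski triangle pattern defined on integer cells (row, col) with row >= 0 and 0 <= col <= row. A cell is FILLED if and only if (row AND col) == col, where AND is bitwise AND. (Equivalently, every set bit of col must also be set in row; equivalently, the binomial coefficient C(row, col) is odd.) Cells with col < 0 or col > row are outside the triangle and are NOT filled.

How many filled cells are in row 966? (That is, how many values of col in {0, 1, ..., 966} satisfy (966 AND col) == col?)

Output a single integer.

966 in binary = 1111000110
popcount(966) = number of 1-bits in 1111000110 = 6
A col c satisfies (966 AND c) == c iff every set bit of c is also set in 966; each of the 6 set bits of 966 can independently be on or off in c.
count = 2^6 = 64

Answer: 64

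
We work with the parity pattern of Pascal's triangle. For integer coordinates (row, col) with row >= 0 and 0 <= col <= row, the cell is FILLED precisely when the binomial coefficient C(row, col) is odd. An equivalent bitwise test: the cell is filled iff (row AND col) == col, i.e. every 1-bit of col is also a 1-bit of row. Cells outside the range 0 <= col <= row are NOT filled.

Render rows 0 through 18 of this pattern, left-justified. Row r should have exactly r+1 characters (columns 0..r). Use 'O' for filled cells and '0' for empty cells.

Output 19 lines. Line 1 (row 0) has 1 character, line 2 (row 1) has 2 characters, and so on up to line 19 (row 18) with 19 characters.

Answer: O
OO
O0O
OOOO
O000O
OO00OO
O0O0O0O
OOOOOOOO
O0000000O
OO000000OO
O0O00000O0O
OOOO0000OOOO
O000O000O000O
OO00OO00OO00OO
O0O0O0O0O0O0O0O
OOOOOOOOOOOOOOOO
O000000000000000O
OO00000000000000OO
O0O0000000000000O0O

Derivation:
r0=0: O
r1=1: OO
r2=10: O0O
r3=11: OOOO
r4=100: O000O
r5=101: OO00OO
r6=110: O0O0O0O
r7=111: OOOOOOOO
r8=1000: O0000000O
r9=1001: OO000000OO
r10=1010: O0O00000O0O
r11=1011: OOOO0000OOOO
r12=1100: O000O000O000O
r13=1101: OO00OO00OO00OO
r14=1110: O0O0O0O0O0O0O0O
r15=1111: OOOOOOOOOOOOOOOO
r16=10000: O000000000000000O
r17=10001: OO00000000000000OO
r18=10010: O0O0000000000000O0O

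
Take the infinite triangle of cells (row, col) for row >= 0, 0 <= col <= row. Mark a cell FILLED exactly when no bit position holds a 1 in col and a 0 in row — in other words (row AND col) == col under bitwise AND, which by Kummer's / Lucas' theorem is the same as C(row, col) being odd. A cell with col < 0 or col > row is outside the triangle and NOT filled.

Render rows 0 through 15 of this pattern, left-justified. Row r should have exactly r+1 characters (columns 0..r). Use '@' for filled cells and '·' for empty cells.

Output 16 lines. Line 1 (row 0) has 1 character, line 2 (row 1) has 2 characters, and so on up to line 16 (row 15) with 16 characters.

Answer: @
@@
@·@
@@@@
@···@
@@··@@
@·@·@·@
@@@@@@@@
@·······@
@@······@@
@·@·····@·@
@@@@····@@@@
@···@···@···@
@@··@@··@@··@@
@·@·@·@·@·@·@·@
@@@@@@@@@@@@@@@@

Derivation:
r0=0: @
r1=1: @@
r2=10: @·@
r3=11: @@@@
r4=100: @···@
r5=101: @@··@@
r6=110: @·@·@·@
r7=111: @@@@@@@@
r8=1000: @·······@
r9=1001: @@······@@
r10=1010: @·@·····@·@
r11=1011: @@@@····@@@@
r12=1100: @···@···@···@
r13=1101: @@··@@··@@··@@
r14=1110: @·@·@·@·@·@·@·@
r15=1111: @@@@@@@@@@@@@@@@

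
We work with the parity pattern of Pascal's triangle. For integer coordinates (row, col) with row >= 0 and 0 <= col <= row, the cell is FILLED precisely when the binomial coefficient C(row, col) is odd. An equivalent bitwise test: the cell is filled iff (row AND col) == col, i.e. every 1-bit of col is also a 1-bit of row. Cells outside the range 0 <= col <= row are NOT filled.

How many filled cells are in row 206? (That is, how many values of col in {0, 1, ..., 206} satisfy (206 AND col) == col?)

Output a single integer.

206 in binary = 11001110
popcount(206) = number of 1-bits in 11001110 = 5
A col c satisfies (206 AND c) == c iff every set bit of c is also set in 206; each of the 5 set bits of 206 can independently be on or off in c.
count = 2^5 = 32

Answer: 32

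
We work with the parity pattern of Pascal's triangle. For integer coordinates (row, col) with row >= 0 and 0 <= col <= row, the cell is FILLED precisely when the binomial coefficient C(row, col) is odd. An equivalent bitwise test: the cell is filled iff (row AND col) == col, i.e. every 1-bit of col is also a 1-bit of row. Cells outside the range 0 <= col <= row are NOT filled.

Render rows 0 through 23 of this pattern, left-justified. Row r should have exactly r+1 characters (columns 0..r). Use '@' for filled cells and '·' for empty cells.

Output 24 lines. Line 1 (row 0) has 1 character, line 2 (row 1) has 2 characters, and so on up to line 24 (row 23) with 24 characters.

Answer: @
@@
@·@
@@@@
@···@
@@··@@
@·@·@·@
@@@@@@@@
@·······@
@@······@@
@·@·····@·@
@@@@····@@@@
@···@···@···@
@@··@@··@@··@@
@·@·@·@·@·@·@·@
@@@@@@@@@@@@@@@@
@···············@
@@··············@@
@·@·············@·@
@@@@············@@@@
@···@···········@···@
@@··@@··········@@··@@
@·@·@·@·········@·@·@·@
@@@@@@@@········@@@@@@@@

Derivation:
r0=0: @
r1=1: @@
r2=10: @·@
r3=11: @@@@
r4=100: @···@
r5=101: @@··@@
r6=110: @·@·@·@
r7=111: @@@@@@@@
r8=1000: @·······@
r9=1001: @@······@@
r10=1010: @·@·····@·@
r11=1011: @@@@····@@@@
r12=1100: @···@···@···@
r13=1101: @@··@@··@@··@@
r14=1110: @·@·@·@·@·@·@·@
r15=1111: @@@@@@@@@@@@@@@@
r16=10000: @···············@
r17=10001: @@··············@@
r18=10010: @·@·············@·@
r19=10011: @@@@············@@@@
r20=10100: @···@···········@···@
r21=10101: @@··@@··········@@··@@
r22=10110: @·@·@·@·········@·@·@·@
r23=10111: @@@@@@@@········@@@@@@@@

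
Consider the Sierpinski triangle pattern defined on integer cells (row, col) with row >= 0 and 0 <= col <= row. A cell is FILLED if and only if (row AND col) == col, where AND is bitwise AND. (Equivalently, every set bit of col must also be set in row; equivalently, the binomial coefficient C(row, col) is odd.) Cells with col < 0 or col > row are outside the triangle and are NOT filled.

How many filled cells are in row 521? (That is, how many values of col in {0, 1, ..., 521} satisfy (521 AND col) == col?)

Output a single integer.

Answer: 8

Derivation:
521 in binary = 1000001001
popcount(521) = number of 1-bits in 1000001001 = 3
A col c satisfies (521 AND c) == c iff every set bit of c is also set in 521; each of the 3 set bits of 521 can independently be on or off in c.
count = 2^3 = 8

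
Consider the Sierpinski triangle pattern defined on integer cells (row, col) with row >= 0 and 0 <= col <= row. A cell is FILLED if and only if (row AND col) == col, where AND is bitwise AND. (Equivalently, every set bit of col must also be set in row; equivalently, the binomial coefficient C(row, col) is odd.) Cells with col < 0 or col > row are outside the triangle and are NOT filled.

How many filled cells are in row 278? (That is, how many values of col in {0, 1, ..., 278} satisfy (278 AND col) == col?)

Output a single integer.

278 in binary = 100010110
popcount(278) = number of 1-bits in 100010110 = 4
A col c satisfies (278 AND c) == c iff every set bit of c is also set in 278; each of the 4 set bits of 278 can independently be on or off in c.
count = 2^4 = 16

Answer: 16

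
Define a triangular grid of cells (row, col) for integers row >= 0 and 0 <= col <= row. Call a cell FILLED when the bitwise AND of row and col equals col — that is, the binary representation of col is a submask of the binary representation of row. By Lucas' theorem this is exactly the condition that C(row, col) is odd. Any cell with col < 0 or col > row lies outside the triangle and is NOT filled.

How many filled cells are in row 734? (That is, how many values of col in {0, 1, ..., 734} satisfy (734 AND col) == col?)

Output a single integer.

734 in binary = 1011011110
popcount(734) = number of 1-bits in 1011011110 = 7
A col c satisfies (734 AND c) == c iff every set bit of c is also set in 734; each of the 7 set bits of 734 can independently be on or off in c.
count = 2^7 = 128

Answer: 128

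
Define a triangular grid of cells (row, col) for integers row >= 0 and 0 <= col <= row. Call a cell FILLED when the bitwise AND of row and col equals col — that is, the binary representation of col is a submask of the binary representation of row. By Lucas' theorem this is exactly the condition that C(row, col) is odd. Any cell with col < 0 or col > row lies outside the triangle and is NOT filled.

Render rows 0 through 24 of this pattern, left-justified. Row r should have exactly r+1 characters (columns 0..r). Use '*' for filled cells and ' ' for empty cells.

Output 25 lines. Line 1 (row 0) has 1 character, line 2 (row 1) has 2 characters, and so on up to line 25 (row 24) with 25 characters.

Answer: *
**
* *
****
*   *
**  **
* * * *
********
*       *
**      **
* *     * *
****    ****
*   *   *   *
**  **  **  **
* * * * * * * *
****************
*               *
**              **
* *             * *
****            ****
*   *           *   *
**  **          **  **
* * * *         * * * *
********        ********
*       *       *       *

Derivation:
r0=0: *
r1=1: **
r2=10: * *
r3=11: ****
r4=100: *   *
r5=101: **  **
r6=110: * * * *
r7=111: ********
r8=1000: *       *
r9=1001: **      **
r10=1010: * *     * *
r11=1011: ****    ****
r12=1100: *   *   *   *
r13=1101: **  **  **  **
r14=1110: * * * * * * * *
r15=1111: ****************
r16=10000: *               *
r17=10001: **              **
r18=10010: * *             * *
r19=10011: ****            ****
r20=10100: *   *           *   *
r21=10101: **  **          **  **
r22=10110: * * * *         * * * *
r23=10111: ********        ********
r24=11000: *       *       *       *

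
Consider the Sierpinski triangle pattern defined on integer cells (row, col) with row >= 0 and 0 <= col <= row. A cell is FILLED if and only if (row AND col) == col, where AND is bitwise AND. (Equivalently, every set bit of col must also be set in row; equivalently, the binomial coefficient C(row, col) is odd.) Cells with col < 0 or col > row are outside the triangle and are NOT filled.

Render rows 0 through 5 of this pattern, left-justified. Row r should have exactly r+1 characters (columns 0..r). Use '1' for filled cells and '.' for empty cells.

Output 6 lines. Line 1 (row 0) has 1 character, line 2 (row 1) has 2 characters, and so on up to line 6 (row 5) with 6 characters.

Answer: 1
11
1.1
1111
1...1
11..11

Derivation:
r0=0: 1
r1=1: 11
r2=10: 1.1
r3=11: 1111
r4=100: 1...1
r5=101: 11..11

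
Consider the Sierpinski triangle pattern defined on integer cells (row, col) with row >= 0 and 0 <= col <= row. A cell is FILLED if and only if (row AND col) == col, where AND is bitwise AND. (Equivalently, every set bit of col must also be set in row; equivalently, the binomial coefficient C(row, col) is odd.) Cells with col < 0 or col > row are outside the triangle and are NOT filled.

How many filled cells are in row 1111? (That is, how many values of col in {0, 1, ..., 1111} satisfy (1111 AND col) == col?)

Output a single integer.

Answer: 64

Derivation:
1111 in binary = 10001010111
popcount(1111) = number of 1-bits in 10001010111 = 6
A col c satisfies (1111 AND c) == c iff every set bit of c is also set in 1111; each of the 6 set bits of 1111 can independently be on or off in c.
count = 2^6 = 64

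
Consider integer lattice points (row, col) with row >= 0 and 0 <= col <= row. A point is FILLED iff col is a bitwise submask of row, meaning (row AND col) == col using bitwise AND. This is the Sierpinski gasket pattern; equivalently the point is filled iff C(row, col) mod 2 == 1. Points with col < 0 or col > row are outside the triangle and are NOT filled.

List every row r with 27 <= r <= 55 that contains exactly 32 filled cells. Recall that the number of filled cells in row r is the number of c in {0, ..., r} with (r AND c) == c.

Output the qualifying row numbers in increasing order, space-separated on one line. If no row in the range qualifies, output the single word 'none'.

Row r has 2^popcount(r) filled cells, so we need popcount(r) = log2(32) = 5.
Scan r = 27..55 and keep those with exactly 5 one-bits:
r=27=11011 popcount=4 -> skip
r=28=11100 popcount=3 -> skip
r=29=11101 popcount=4 -> skip
r=30=11110 popcount=4 -> skip
r=31=11111 popcount=5 -> KEEP
r=32=100000 popcount=1 -> skip
r=33=100001 popcount=2 -> skip
r=34=100010 popcount=2 -> skip
r=35=100011 popcount=3 -> skip
r=36=100100 popcount=2 -> skip
r=37=100101 popcount=3 -> skip
r=38=100110 popcount=3 -> skip
r=39=100111 popcount=4 -> skip
r=40=101000 popcount=2 -> skip
r=41=101001 popcount=3 -> skip
r=42=101010 popcount=3 -> skip
r=43=101011 popcount=4 -> skip
r=44=101100 popcount=3 -> skip
r=45=101101 popcount=4 -> skip
r=46=101110 popcount=4 -> skip
r=47=101111 popcount=5 -> KEEP
r=48=110000 popcount=2 -> skip
r=49=110001 popcount=3 -> skip
r=50=110010 popcount=3 -> skip
r=51=110011 popcount=4 -> skip
r=52=110100 popcount=3 -> skip
r=53=110101 popcount=4 -> skip
r=54=110110 popcount=4 -> skip
r=55=110111 popcount=5 -> KEEP
Kept rows: 31 47 55

Answer: 31 47 55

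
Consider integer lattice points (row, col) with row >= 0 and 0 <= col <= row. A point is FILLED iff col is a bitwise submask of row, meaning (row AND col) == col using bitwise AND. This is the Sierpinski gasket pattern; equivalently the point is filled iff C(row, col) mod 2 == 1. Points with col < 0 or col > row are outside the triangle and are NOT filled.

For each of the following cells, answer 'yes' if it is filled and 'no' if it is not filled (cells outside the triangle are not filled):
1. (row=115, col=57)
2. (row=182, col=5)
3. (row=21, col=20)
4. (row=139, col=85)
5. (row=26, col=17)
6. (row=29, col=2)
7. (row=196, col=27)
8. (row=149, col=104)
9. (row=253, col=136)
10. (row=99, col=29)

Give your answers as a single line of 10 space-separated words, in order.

Answer: no no yes no no no no no yes no

Derivation:
(115,57): row=0b1110011, col=0b111001, row AND col = 0b110001 = 49; 49 != 57 -> empty
(182,5): row=0b10110110, col=0b101, row AND col = 0b100 = 4; 4 != 5 -> empty
(21,20): row=0b10101, col=0b10100, row AND col = 0b10100 = 20; 20 == 20 -> filled
(139,85): row=0b10001011, col=0b1010101, row AND col = 0b1 = 1; 1 != 85 -> empty
(26,17): row=0b11010, col=0b10001, row AND col = 0b10000 = 16; 16 != 17 -> empty
(29,2): row=0b11101, col=0b10, row AND col = 0b0 = 0; 0 != 2 -> empty
(196,27): row=0b11000100, col=0b11011, row AND col = 0b0 = 0; 0 != 27 -> empty
(149,104): row=0b10010101, col=0b1101000, row AND col = 0b0 = 0; 0 != 104 -> empty
(253,136): row=0b11111101, col=0b10001000, row AND col = 0b10001000 = 136; 136 == 136 -> filled
(99,29): row=0b1100011, col=0b11101, row AND col = 0b1 = 1; 1 != 29 -> empty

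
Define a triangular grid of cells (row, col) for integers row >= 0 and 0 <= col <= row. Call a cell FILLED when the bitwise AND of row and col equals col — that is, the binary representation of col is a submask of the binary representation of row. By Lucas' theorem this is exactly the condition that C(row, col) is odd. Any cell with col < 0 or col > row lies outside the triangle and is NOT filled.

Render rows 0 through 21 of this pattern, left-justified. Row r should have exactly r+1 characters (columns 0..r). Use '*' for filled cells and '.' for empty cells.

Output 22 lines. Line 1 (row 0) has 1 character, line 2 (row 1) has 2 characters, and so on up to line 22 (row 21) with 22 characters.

Answer: *
**
*.*
****
*...*
**..**
*.*.*.*
********
*.......*
**......**
*.*.....*.*
****....****
*...*...*...*
**..**..**..**
*.*.*.*.*.*.*.*
****************
*...............*
**..............**
*.*.............*.*
****............****
*...*...........*...*
**..**..........**..**

Derivation:
r0=0: *
r1=1: **
r2=10: *.*
r3=11: ****
r4=100: *...*
r5=101: **..**
r6=110: *.*.*.*
r7=111: ********
r8=1000: *.......*
r9=1001: **......**
r10=1010: *.*.....*.*
r11=1011: ****....****
r12=1100: *...*...*...*
r13=1101: **..**..**..**
r14=1110: *.*.*.*.*.*.*.*
r15=1111: ****************
r16=10000: *...............*
r17=10001: **..............**
r18=10010: *.*.............*.*
r19=10011: ****............****
r20=10100: *...*...........*...*
r21=10101: **..**..........**..**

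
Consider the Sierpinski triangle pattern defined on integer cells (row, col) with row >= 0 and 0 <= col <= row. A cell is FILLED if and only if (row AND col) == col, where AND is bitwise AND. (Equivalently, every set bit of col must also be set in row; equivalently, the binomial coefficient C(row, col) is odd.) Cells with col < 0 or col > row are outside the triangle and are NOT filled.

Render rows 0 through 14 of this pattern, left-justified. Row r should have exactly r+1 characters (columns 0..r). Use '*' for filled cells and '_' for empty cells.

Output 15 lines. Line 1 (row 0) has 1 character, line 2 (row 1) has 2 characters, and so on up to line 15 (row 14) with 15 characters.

Answer: *
**
*_*
****
*___*
**__**
*_*_*_*
********
*_______*
**______**
*_*_____*_*
****____****
*___*___*___*
**__**__**__**
*_*_*_*_*_*_*_*

Derivation:
r0=0: *
r1=1: **
r2=10: *_*
r3=11: ****
r4=100: *___*
r5=101: **__**
r6=110: *_*_*_*
r7=111: ********
r8=1000: *_______*
r9=1001: **______**
r10=1010: *_*_____*_*
r11=1011: ****____****
r12=1100: *___*___*___*
r13=1101: **__**__**__**
r14=1110: *_*_*_*_*_*_*_*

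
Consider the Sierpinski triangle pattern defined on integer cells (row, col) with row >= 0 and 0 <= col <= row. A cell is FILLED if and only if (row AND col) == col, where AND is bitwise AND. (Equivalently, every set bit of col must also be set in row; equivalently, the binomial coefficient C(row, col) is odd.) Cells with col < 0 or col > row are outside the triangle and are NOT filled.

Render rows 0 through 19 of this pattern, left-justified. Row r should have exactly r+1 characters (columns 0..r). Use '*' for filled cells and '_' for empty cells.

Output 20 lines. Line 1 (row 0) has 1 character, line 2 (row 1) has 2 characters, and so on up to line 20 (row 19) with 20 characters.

Answer: *
**
*_*
****
*___*
**__**
*_*_*_*
********
*_______*
**______**
*_*_____*_*
****____****
*___*___*___*
**__**__**__**
*_*_*_*_*_*_*_*
****************
*_______________*
**______________**
*_*_____________*_*
****____________****

Derivation:
r0=0: *
r1=1: **
r2=10: *_*
r3=11: ****
r4=100: *___*
r5=101: **__**
r6=110: *_*_*_*
r7=111: ********
r8=1000: *_______*
r9=1001: **______**
r10=1010: *_*_____*_*
r11=1011: ****____****
r12=1100: *___*___*___*
r13=1101: **__**__**__**
r14=1110: *_*_*_*_*_*_*_*
r15=1111: ****************
r16=10000: *_______________*
r17=10001: **______________**
r18=10010: *_*_____________*_*
r19=10011: ****____________****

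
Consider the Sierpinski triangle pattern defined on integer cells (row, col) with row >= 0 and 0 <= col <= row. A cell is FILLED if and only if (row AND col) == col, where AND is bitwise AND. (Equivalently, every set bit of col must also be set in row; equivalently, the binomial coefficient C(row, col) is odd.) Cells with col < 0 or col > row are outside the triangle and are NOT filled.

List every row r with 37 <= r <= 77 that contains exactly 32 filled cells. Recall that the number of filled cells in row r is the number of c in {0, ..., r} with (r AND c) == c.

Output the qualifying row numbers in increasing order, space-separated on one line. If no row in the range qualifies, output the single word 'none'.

Row r has 2^popcount(r) filled cells, so we need popcount(r) = log2(32) = 5.
Scan r = 37..77 and keep those with exactly 5 one-bits:
r=37=100101 popcount=3 -> skip
r=38=100110 popcount=3 -> skip
r=39=100111 popcount=4 -> skip
r=40=101000 popcount=2 -> skip
r=41=101001 popcount=3 -> skip
r=42=101010 popcount=3 -> skip
r=43=101011 popcount=4 -> skip
r=44=101100 popcount=3 -> skip
r=45=101101 popcount=4 -> skip
r=46=101110 popcount=4 -> skip
r=47=101111 popcount=5 -> KEEP
r=48=110000 popcount=2 -> skip
r=49=110001 popcount=3 -> skip
r=50=110010 popcount=3 -> skip
r=51=110011 popcount=4 -> skip
r=52=110100 popcount=3 -> skip
r=53=110101 popcount=4 -> skip
r=54=110110 popcount=4 -> skip
r=55=110111 popcount=5 -> KEEP
r=56=111000 popcount=3 -> skip
r=57=111001 popcount=4 -> skip
r=58=111010 popcount=4 -> skip
r=59=111011 popcount=5 -> KEEP
r=60=111100 popcount=4 -> skip
r=61=111101 popcount=5 -> KEEP
r=62=111110 popcount=5 -> KEEP
r=63=111111 popcount=6 -> skip
r=64=1000000 popcount=1 -> skip
r=65=1000001 popcount=2 -> skip
r=66=1000010 popcount=2 -> skip
r=67=1000011 popcount=3 -> skip
r=68=1000100 popcount=2 -> skip
r=69=1000101 popcount=3 -> skip
r=70=1000110 popcount=3 -> skip
r=71=1000111 popcount=4 -> skip
r=72=1001000 popcount=2 -> skip
r=73=1001001 popcount=3 -> skip
r=74=1001010 popcount=3 -> skip
r=75=1001011 popcount=4 -> skip
r=76=1001100 popcount=3 -> skip
r=77=1001101 popcount=4 -> skip
Kept rows: 47 55 59 61 62

Answer: 47 55 59 61 62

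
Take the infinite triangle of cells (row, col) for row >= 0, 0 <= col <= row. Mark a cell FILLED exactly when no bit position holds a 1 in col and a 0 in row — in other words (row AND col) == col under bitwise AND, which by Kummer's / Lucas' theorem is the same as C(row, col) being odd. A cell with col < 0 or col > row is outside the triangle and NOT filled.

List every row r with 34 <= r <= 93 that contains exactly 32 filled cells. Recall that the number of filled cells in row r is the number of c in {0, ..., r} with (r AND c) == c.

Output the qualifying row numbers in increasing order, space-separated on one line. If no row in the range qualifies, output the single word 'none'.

Row r has 2^popcount(r) filled cells, so we need popcount(r) = log2(32) = 5.
Scan r = 34..93 and keep those with exactly 5 one-bits:
r=34=100010 popcount=2 -> skip
r=35=100011 popcount=3 -> skip
r=36=100100 popcount=2 -> skip
r=37=100101 popcount=3 -> skip
r=38=100110 popcount=3 -> skip
r=39=100111 popcount=4 -> skip
r=40=101000 popcount=2 -> skip
r=41=101001 popcount=3 -> skip
r=42=101010 popcount=3 -> skip
r=43=101011 popcount=4 -> skip
r=44=101100 popcount=3 -> skip
r=45=101101 popcount=4 -> skip
r=46=101110 popcount=4 -> skip
r=47=101111 popcount=5 -> KEEP
r=48=110000 popcount=2 -> skip
r=49=110001 popcount=3 -> skip
r=50=110010 popcount=3 -> skip
r=51=110011 popcount=4 -> skip
r=52=110100 popcount=3 -> skip
r=53=110101 popcount=4 -> skip
r=54=110110 popcount=4 -> skip
r=55=110111 popcount=5 -> KEEP
r=56=111000 popcount=3 -> skip
r=57=111001 popcount=4 -> skip
r=58=111010 popcount=4 -> skip
r=59=111011 popcount=5 -> KEEP
r=60=111100 popcount=4 -> skip
r=61=111101 popcount=5 -> KEEP
r=62=111110 popcount=5 -> KEEP
r=63=111111 popcount=6 -> skip
r=64=1000000 popcount=1 -> skip
r=65=1000001 popcount=2 -> skip
r=66=1000010 popcount=2 -> skip
r=67=1000011 popcount=3 -> skip
r=68=1000100 popcount=2 -> skip
r=69=1000101 popcount=3 -> skip
r=70=1000110 popcount=3 -> skip
r=71=1000111 popcount=4 -> skip
r=72=1001000 popcount=2 -> skip
r=73=1001001 popcount=3 -> skip
r=74=1001010 popcount=3 -> skip
r=75=1001011 popcount=4 -> skip
r=76=1001100 popcount=3 -> skip
r=77=1001101 popcount=4 -> skip
r=78=1001110 popcount=4 -> skip
r=79=1001111 popcount=5 -> KEEP
r=80=1010000 popcount=2 -> skip
r=81=1010001 popcount=3 -> skip
r=82=1010010 popcount=3 -> skip
r=83=1010011 popcount=4 -> skip
r=84=1010100 popcount=3 -> skip
r=85=1010101 popcount=4 -> skip
r=86=1010110 popcount=4 -> skip
r=87=1010111 popcount=5 -> KEEP
r=88=1011000 popcount=3 -> skip
r=89=1011001 popcount=4 -> skip
r=90=1011010 popcount=4 -> skip
r=91=1011011 popcount=5 -> KEEP
r=92=1011100 popcount=4 -> skip
r=93=1011101 popcount=5 -> KEEP
Kept rows: 47 55 59 61 62 79 87 91 93

Answer: 47 55 59 61 62 79 87 91 93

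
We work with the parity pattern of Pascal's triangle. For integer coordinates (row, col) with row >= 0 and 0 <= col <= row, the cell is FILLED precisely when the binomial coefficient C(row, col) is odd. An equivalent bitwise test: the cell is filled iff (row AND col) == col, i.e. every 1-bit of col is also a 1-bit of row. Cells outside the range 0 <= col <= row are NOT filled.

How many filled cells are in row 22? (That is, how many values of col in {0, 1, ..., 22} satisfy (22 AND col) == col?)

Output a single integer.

22 in binary = 10110
popcount(22) = number of 1-bits in 10110 = 3
A col c satisfies (22 AND c) == c iff every set bit of c is also set in 22; each of the 3 set bits of 22 can independently be on or off in c.
count = 2^3 = 8

Answer: 8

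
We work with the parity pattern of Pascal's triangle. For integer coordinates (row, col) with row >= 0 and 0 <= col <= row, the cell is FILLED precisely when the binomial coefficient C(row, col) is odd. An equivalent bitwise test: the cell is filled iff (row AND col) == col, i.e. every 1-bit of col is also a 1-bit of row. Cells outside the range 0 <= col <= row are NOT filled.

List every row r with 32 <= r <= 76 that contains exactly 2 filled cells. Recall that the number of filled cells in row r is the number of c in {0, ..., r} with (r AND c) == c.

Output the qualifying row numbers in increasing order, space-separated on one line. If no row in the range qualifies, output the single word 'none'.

Row r has 2^popcount(r) filled cells, so we need popcount(r) = log2(2) = 1.
Scan r = 32..76 and keep those with exactly 1 one-bits:
r=32=100000 popcount=1 -> KEEP
r=33=100001 popcount=2 -> skip
r=34=100010 popcount=2 -> skip
r=35=100011 popcount=3 -> skip
r=36=100100 popcount=2 -> skip
r=37=100101 popcount=3 -> skip
r=38=100110 popcount=3 -> skip
r=39=100111 popcount=4 -> skip
r=40=101000 popcount=2 -> skip
r=41=101001 popcount=3 -> skip
r=42=101010 popcount=3 -> skip
r=43=101011 popcount=4 -> skip
r=44=101100 popcount=3 -> skip
r=45=101101 popcount=4 -> skip
r=46=101110 popcount=4 -> skip
r=47=101111 popcount=5 -> skip
r=48=110000 popcount=2 -> skip
r=49=110001 popcount=3 -> skip
r=50=110010 popcount=3 -> skip
r=51=110011 popcount=4 -> skip
r=52=110100 popcount=3 -> skip
r=53=110101 popcount=4 -> skip
r=54=110110 popcount=4 -> skip
r=55=110111 popcount=5 -> skip
r=56=111000 popcount=3 -> skip
r=57=111001 popcount=4 -> skip
r=58=111010 popcount=4 -> skip
r=59=111011 popcount=5 -> skip
r=60=111100 popcount=4 -> skip
r=61=111101 popcount=5 -> skip
r=62=111110 popcount=5 -> skip
r=63=111111 popcount=6 -> skip
r=64=1000000 popcount=1 -> KEEP
r=65=1000001 popcount=2 -> skip
r=66=1000010 popcount=2 -> skip
r=67=1000011 popcount=3 -> skip
r=68=1000100 popcount=2 -> skip
r=69=1000101 popcount=3 -> skip
r=70=1000110 popcount=3 -> skip
r=71=1000111 popcount=4 -> skip
r=72=1001000 popcount=2 -> skip
r=73=1001001 popcount=3 -> skip
r=74=1001010 popcount=3 -> skip
r=75=1001011 popcount=4 -> skip
r=76=1001100 popcount=3 -> skip
Kept rows: 32 64

Answer: 32 64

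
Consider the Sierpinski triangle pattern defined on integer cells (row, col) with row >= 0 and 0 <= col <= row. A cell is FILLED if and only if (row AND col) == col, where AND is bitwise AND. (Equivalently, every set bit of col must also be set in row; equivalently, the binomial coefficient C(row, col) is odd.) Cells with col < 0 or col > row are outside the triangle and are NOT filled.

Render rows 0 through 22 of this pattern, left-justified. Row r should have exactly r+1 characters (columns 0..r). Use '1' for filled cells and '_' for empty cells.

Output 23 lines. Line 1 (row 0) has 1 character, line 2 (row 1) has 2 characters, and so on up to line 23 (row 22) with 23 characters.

r0=0: 1
r1=1: 11
r2=10: 1_1
r3=11: 1111
r4=100: 1___1
r5=101: 11__11
r6=110: 1_1_1_1
r7=111: 11111111
r8=1000: 1_______1
r9=1001: 11______11
r10=1010: 1_1_____1_1
r11=1011: 1111____1111
r12=1100: 1___1___1___1
r13=1101: 11__11__11__11
r14=1110: 1_1_1_1_1_1_1_1
r15=1111: 1111111111111111
r16=10000: 1_______________1
r17=10001: 11______________11
r18=10010: 1_1_____________1_1
r19=10011: 1111____________1111
r20=10100: 1___1___________1___1
r21=10101: 11__11__________11__11
r22=10110: 1_1_1_1_________1_1_1_1

Answer: 1
11
1_1
1111
1___1
11__11
1_1_1_1
11111111
1_______1
11______11
1_1_____1_1
1111____1111
1___1___1___1
11__11__11__11
1_1_1_1_1_1_1_1
1111111111111111
1_______________1
11______________11
1_1_____________1_1
1111____________1111
1___1___________1___1
11__11__________11__11
1_1_1_1_________1_1_1_1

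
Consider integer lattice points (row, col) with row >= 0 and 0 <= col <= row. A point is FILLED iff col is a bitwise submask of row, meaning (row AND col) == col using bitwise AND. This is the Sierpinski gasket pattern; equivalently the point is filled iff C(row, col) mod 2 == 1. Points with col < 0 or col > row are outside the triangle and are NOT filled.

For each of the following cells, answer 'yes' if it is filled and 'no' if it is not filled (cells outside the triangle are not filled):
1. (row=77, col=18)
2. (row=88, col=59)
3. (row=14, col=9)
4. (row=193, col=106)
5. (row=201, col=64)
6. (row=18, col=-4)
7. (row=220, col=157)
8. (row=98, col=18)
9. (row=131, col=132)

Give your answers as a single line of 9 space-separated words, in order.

Answer: no no no no yes no no no no

Derivation:
(77,18): row=0b1001101, col=0b10010, row AND col = 0b0 = 0; 0 != 18 -> empty
(88,59): row=0b1011000, col=0b111011, row AND col = 0b11000 = 24; 24 != 59 -> empty
(14,9): row=0b1110, col=0b1001, row AND col = 0b1000 = 8; 8 != 9 -> empty
(193,106): row=0b11000001, col=0b1101010, row AND col = 0b1000000 = 64; 64 != 106 -> empty
(201,64): row=0b11001001, col=0b1000000, row AND col = 0b1000000 = 64; 64 == 64 -> filled
(18,-4): col outside [0, 18] -> not filled
(220,157): row=0b11011100, col=0b10011101, row AND col = 0b10011100 = 156; 156 != 157 -> empty
(98,18): row=0b1100010, col=0b10010, row AND col = 0b10 = 2; 2 != 18 -> empty
(131,132): col outside [0, 131] -> not filled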